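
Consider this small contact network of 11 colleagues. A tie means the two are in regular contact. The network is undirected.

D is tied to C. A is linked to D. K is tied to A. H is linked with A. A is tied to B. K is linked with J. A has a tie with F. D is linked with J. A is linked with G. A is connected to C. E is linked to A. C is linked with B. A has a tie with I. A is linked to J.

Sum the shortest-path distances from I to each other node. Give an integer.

19

Distances from I: A:1, B:2, C:2, D:2, E:2, F:2, G:2, H:2, J:2, K:2.
Sum = 1 + 2 + 2 + 2 + 2 + 2 + 2 + 2 + 2 + 2 = 19.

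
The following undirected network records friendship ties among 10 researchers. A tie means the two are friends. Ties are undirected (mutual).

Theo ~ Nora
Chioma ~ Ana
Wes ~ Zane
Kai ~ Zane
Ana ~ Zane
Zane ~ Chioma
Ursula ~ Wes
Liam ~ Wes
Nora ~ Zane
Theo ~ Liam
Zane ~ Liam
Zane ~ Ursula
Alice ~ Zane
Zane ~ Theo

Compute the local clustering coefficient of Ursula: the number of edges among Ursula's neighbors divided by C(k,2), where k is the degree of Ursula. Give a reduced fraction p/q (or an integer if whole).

Ursula's neighbors: Wes and Zane (k = 2).
Possible neighbor pairs: C(2,2) = 1. Edges among them: Wes–Zane → e = 1.
Clustering(Ursula) = 1/1.

1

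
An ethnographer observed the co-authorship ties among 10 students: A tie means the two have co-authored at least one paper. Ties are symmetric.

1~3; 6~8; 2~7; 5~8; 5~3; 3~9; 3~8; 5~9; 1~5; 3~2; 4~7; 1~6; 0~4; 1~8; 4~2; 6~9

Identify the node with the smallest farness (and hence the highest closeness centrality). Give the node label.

Farness (sum of distances to all others) for each node — 0:29, 1:18, 2:16, 3:14, 4:21, 5:18, 6:23, 7:22, 8:18, 9:19.
The smallest farness is 14, for 3, so 3 has the highest closeness.

3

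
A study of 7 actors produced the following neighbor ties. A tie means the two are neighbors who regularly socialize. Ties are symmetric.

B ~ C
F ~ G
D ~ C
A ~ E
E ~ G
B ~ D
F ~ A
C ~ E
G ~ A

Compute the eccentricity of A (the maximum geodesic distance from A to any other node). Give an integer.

3

Distances from A: B:3, C:2, D:3, E:1, F:1, G:1.
The largest is 3 (to B and D), so the eccentricity of A is 3.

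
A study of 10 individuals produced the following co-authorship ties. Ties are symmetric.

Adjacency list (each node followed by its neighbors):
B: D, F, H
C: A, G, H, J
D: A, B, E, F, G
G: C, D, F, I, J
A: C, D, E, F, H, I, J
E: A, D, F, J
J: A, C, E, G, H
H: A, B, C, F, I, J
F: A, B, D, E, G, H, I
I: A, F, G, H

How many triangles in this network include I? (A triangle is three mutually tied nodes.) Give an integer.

I's neighbors: A, F, G, and H.
Neighbor pairs that are themselves tied: I–A–F; I–A–H; I–F–G; I–F–H. Each forms one triangle with I, for 4 in total.

4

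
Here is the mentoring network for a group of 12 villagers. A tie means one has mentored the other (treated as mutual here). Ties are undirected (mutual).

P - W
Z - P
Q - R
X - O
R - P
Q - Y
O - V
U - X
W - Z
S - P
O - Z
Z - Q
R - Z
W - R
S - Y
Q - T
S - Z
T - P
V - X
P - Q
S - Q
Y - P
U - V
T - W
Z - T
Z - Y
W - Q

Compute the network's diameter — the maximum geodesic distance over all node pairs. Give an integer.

Eccentricity of each node (its greatest distance to any other): O:2, P:4, Q:4, R:4, S:4, T:4, U:4, V:3, W:4, X:3, Y:4, Z:3.
The maximum eccentricity is 4, realized for instance by the pair Y–U via Y – Z – O – X – U. So the diameter is 4.

4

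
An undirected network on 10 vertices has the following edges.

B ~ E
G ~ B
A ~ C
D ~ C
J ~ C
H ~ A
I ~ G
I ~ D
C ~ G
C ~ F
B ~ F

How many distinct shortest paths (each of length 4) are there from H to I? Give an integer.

2

The shortest distance is 4. The length-4 paths are: H–A–C–G–I; H–A–C–D–I.
That gives 2 distinct shortest paths.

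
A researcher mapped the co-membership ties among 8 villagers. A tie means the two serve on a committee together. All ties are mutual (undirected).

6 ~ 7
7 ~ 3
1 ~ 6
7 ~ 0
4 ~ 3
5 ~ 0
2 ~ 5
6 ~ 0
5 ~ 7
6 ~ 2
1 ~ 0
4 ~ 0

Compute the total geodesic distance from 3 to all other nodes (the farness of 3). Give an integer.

Distances from 3: 0:2, 1:3, 2:3, 4:1, 5:2, 6:2, 7:1.
Sum = 2 + 3 + 3 + 1 + 2 + 2 + 1 = 14.

14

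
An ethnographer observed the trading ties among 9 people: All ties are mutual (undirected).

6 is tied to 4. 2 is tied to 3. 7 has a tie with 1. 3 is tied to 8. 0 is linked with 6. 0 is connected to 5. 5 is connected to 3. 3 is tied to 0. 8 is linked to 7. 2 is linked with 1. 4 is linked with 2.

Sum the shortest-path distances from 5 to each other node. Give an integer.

17

Distances from 5: 0:1, 1:3, 2:2, 3:1, 4:3, 6:2, 7:3, 8:2.
Sum = 1 + 3 + 2 + 1 + 3 + 2 + 3 + 2 = 17.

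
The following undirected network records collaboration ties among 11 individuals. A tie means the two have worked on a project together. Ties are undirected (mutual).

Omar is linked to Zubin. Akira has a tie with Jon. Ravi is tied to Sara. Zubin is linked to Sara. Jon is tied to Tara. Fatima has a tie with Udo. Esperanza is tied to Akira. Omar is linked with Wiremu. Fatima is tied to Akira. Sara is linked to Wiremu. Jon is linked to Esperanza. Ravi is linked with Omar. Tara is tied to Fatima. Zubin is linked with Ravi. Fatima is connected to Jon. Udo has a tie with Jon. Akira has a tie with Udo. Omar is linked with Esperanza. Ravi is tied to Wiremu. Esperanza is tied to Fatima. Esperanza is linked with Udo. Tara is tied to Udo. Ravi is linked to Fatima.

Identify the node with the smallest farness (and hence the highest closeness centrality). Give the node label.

Farness (sum of distances to all others) for each node — Akira:19, Esperanza:16, Fatima:14, Jon:18, Omar:17, Ravi:15, Sara:22, Tara:21, Udo:18, Wiremu:21, Zubin:21.
The smallest farness is 14, for Fatima, so Fatima has the highest closeness.

Fatima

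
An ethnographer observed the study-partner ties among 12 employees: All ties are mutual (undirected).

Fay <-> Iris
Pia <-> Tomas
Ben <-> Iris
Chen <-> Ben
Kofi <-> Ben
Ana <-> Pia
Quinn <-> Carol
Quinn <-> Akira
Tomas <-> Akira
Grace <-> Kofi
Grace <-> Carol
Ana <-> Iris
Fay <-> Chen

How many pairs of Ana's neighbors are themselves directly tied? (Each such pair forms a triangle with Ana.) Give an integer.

0

Ana's neighbors are Iris and Pia, but none of them are tied to each other, so no triangle contains Ana.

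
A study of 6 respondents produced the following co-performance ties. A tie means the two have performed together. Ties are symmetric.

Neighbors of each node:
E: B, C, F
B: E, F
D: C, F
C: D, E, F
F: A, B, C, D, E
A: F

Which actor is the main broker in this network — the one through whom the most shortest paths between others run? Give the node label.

Unnormalized betweenness of each node: A:0, B:0, C:1/2, D:0, E:1/2, F:6.
F has the largest value, 6, making it the main broker — the node through which the most shortest paths run.

F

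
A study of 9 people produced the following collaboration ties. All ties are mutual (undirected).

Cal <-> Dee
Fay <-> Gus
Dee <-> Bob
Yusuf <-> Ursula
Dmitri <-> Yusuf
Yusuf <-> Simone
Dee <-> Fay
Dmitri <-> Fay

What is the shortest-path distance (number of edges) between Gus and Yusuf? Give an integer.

3

One shortest route is Gus – Fay – Dmitri – Yusuf, which uses 3 edges, and at distance 2 from Gus we only reach {Dee, Dmitri}, which does not include Yusuf. So d(Gus,Yusuf) = 3.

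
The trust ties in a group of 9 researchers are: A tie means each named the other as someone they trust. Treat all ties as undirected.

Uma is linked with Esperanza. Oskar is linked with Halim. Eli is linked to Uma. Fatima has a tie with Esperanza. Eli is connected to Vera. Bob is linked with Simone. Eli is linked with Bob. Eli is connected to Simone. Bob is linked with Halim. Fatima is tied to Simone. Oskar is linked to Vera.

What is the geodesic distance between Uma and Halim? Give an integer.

One shortest route is Uma – Eli – Bob – Halim, which uses 3 edges, and at distance 2 from Uma we only reach {Bob, Fatima, Simone, Vera}, which does not include Halim. So d(Uma,Halim) = 3.

3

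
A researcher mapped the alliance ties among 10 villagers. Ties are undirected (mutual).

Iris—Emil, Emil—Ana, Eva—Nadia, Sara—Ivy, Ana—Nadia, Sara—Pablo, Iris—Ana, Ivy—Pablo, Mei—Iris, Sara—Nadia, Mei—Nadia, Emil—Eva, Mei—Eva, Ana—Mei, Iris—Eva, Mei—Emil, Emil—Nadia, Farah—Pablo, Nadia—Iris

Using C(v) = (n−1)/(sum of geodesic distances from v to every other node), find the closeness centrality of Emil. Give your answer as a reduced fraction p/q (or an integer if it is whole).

9/17

Distances from Emil: Ana:1, Eva:1, Farah:4, Iris:1, Ivy:3, Mei:1, Nadia:1, Pablo:3, Sara:2. Sum = 17.
n = 10, so closeness = 9/17.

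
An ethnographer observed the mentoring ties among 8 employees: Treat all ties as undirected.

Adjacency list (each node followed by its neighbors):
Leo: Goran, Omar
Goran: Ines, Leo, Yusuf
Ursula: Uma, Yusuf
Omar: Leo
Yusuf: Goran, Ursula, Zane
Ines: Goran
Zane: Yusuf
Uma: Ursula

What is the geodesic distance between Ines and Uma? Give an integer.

4

One shortest route is Ines – Goran – Yusuf – Ursula – Uma, which uses 4 edges, and at distance 3 from Ines we only reach {Omar, Ursula, Zane}, which does not include Uma. So d(Ines,Uma) = 4.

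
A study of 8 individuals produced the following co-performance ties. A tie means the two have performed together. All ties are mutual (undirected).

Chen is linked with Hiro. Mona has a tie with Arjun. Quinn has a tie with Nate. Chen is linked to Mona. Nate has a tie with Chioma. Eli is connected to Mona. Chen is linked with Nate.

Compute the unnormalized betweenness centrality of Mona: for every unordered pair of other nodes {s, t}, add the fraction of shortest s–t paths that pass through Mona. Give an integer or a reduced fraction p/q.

Pairs whose geodesics pass through Mona — Chen–Arjun: 1; Chen–Eli: 1; Arjun–Quinn: 1; Arjun–Chioma: 1; Arjun–Hiro: 1; Arjun–Nate: 1; Arjun–Eli: 1; Quinn–Eli: 1; Chioma–Eli: 1; Hiro–Eli: 1; Nate–Eli: 1.
All other pairs contribute 0.
Summing the contributions gives betweenness(Mona) = 11.

11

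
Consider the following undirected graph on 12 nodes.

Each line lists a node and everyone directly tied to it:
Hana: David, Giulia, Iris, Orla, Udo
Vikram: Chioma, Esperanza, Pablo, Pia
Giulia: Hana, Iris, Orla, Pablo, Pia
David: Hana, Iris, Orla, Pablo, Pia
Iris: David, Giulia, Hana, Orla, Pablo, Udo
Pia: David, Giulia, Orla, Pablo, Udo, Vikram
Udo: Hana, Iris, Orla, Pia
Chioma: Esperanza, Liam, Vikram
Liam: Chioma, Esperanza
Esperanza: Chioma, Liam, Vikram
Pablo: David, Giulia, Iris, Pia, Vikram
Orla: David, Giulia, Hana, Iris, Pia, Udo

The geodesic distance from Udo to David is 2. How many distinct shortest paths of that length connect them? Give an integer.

The shortest distance is 2. The length-2 paths are: Udo–Hana–David; Udo–Iris–David; Udo–Pia–David; Udo–Orla–David.
That gives 4 distinct shortest paths.

4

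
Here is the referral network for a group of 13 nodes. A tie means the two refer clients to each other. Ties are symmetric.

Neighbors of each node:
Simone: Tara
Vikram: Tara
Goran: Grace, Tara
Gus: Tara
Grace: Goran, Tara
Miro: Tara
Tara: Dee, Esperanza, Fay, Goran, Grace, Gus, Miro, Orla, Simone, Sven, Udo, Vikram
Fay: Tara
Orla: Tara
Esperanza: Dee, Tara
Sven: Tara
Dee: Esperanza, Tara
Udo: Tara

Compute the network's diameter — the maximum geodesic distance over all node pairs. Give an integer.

2

Eccentricity of each node (its greatest distance to any other): Dee:2, Esperanza:2, Fay:2, Goran:2, Grace:2, Gus:2, Miro:2, Orla:2, Simone:2, Sven:2, Tara:1, Udo:2, Vikram:2.
The maximum eccentricity is 2, realized for instance by the pair Miro–Fay via Miro – Tara – Fay. So the diameter is 2.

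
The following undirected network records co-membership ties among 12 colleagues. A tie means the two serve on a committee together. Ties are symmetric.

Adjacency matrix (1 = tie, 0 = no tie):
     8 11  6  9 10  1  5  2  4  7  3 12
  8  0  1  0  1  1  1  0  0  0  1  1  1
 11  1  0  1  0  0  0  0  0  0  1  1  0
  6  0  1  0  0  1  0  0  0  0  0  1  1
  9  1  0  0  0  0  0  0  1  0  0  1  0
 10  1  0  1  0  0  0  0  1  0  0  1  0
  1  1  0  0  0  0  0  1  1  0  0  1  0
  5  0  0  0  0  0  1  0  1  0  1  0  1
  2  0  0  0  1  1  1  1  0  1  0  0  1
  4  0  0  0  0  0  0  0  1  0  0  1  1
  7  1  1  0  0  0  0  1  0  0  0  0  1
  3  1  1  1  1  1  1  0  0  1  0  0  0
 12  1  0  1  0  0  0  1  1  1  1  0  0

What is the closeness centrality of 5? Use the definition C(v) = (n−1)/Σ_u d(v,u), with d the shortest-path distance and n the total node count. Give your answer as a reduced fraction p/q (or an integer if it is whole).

11/18

Distances from 5: 1:1, 2:1, 3:2, 4:2, 6:2, 7:1, 8:2, 9:2, 10:2, 11:2, 12:1. Sum = 18.
n = 12, so closeness = 11/18.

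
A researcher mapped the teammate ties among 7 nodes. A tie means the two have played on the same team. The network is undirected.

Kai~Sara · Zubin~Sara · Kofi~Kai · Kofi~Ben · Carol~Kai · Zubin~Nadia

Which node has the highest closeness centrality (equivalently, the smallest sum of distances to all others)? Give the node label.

Kai

Farness (sum of distances to all others) for each node — Ben:18, Carol:15, Kai:10, Kofi:13, Nadia:19, Sara:11, Zubin:14.
The smallest farness is 10, for Kai, so Kai has the highest closeness.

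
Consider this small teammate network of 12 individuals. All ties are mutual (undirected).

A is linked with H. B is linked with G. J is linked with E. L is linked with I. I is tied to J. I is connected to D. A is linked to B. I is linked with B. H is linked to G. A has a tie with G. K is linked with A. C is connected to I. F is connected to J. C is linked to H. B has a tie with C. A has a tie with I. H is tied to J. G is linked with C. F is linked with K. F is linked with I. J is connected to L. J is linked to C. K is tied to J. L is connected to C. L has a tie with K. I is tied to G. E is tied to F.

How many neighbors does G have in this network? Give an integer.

5

G is directly tied to A, B, C, H, and I. That is 5 neighbors, so the degree of G is 5.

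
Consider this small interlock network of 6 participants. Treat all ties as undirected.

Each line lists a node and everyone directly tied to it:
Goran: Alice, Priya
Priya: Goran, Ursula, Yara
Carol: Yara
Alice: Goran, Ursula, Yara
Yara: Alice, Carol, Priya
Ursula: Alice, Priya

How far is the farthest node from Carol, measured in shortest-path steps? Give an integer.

Distances from Carol: Alice:2, Goran:3, Priya:2, Ursula:3, Yara:1.
The largest is 3 (to Ursula and Goran), so the eccentricity of Carol is 3.

3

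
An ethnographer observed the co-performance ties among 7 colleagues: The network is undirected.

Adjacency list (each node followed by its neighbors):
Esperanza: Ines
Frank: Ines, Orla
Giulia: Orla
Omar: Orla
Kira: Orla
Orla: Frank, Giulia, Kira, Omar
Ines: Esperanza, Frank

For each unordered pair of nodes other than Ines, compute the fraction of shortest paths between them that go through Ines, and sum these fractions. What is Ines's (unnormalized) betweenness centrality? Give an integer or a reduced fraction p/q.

5

Pairs whose geodesics pass through Ines — Orla–Esperanza: 1; Kira–Esperanza: 1; Esperanza–Giulia: 1; Esperanza–Omar: 1; Esperanza–Frank: 1.
All other pairs contribute 0.
Summing the contributions gives betweenness(Ines) = 5.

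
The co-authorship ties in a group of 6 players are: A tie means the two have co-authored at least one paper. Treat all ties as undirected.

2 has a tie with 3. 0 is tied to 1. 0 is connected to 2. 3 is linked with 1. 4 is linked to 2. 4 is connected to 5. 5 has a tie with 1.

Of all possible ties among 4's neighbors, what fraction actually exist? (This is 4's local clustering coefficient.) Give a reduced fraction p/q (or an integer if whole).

4's neighbors: 2 and 5 (k = 2).
Possible neighbor pairs: C(2,2) = 1. Edges among them: none → e = 0.
Clustering(4) = 0/1.

0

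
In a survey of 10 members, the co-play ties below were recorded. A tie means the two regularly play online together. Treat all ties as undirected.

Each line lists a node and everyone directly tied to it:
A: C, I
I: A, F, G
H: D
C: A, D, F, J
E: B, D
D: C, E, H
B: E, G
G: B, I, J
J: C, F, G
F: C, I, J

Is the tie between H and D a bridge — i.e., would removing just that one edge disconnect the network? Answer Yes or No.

Without the H–D edge there is no alternate route between H and D, so the network disconnects. It is a bridge.

Yes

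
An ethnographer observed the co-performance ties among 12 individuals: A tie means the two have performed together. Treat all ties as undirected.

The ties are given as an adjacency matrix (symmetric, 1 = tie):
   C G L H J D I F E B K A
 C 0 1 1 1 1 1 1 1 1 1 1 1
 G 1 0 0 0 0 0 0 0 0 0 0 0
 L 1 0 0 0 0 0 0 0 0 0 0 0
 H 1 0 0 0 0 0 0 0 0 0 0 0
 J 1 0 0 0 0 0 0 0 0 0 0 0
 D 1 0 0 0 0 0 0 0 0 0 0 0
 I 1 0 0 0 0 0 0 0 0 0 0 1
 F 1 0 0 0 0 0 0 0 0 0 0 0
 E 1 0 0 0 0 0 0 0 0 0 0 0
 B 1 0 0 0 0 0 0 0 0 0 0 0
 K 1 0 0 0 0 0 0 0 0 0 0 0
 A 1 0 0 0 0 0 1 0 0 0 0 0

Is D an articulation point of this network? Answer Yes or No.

Even without D, every remaining node can still reach every other (the residual graph is connected), so D is not a cut vertex.

No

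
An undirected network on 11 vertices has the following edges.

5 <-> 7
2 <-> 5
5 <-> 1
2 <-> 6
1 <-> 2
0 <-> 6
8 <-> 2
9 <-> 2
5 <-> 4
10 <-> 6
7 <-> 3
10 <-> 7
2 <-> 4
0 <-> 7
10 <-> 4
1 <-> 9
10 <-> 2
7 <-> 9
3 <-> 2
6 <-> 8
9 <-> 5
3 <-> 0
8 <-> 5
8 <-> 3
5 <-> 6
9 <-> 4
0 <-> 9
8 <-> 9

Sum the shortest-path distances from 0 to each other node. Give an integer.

Distances from 0: 1:2, 2:2, 3:1, 4:2, 5:2, 6:1, 7:1, 8:2, 9:1, 10:2.
Sum = 2 + 2 + 1 + 2 + 2 + 1 + 1 + 2 + 1 + 2 = 16.

16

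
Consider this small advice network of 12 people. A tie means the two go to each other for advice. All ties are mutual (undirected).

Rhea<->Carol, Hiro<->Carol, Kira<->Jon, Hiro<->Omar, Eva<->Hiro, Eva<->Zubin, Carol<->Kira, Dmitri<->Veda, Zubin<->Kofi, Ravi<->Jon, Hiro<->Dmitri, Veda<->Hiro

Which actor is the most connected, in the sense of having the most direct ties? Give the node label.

Degrees — Carol:3, Dmitri:2, Eva:2, Hiro:5, Jon:2, Kira:2, Kofi:1, Omar:1, Ravi:1, Rhea:1, Veda:2, Zubin:2.
The maximum is 5, attained only by Hiro.

Hiro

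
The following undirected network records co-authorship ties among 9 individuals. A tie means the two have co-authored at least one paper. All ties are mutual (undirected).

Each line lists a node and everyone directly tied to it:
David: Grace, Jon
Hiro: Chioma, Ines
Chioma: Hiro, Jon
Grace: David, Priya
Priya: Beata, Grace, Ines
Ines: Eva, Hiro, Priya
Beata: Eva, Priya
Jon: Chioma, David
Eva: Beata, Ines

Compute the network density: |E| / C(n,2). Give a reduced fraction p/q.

5/18

There are 10 edges and 9 nodes, so the maximum possible is C(9,2) = 36.
Density = 10/36 = 5/18.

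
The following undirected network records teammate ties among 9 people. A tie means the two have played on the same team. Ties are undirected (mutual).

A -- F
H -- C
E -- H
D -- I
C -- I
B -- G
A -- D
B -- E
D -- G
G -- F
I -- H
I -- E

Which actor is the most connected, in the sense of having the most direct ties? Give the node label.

I

Degrees — A:2, B:2, C:2, D:3, E:3, F:2, G:3, H:3, I:4.
The maximum is 4, attained only by I.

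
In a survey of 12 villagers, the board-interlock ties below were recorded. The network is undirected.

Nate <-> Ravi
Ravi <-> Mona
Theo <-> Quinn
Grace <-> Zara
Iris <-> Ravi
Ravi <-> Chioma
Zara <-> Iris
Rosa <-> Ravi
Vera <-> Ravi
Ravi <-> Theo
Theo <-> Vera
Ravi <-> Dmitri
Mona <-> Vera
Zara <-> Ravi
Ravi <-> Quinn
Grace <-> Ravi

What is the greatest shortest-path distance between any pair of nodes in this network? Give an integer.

2

Eccentricity of each node (its greatest distance to any other): Chioma:2, Dmitri:2, Grace:2, Iris:2, Mona:2, Nate:2, Quinn:2, Ravi:1, Rosa:2, Theo:2, Vera:2, Zara:2.
The maximum eccentricity is 2, realized for instance by the pair Dmitri–Theo via Dmitri – Ravi – Theo. So the diameter is 2.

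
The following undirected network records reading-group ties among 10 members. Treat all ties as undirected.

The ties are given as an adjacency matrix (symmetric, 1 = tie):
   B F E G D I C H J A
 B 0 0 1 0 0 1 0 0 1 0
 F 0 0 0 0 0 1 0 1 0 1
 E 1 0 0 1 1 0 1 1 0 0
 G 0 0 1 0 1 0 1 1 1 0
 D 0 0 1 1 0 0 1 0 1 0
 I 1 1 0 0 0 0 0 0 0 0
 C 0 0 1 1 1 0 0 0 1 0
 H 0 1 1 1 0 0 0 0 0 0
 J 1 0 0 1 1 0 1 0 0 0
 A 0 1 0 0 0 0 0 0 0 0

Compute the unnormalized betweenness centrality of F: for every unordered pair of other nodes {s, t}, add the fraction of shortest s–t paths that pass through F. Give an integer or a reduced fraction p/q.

Pairs whose geodesics pass through F — B–A: 1; E–A: 1; G–I: 1/3; G–A: 1; D–A: 2/2; I–H: 1; I–A: 1; C–A: 2/2; H–A: 1; J–A: 2/2.
All other pairs contribute 0.
Summing the contributions gives betweenness(F) = 28/3.

28/3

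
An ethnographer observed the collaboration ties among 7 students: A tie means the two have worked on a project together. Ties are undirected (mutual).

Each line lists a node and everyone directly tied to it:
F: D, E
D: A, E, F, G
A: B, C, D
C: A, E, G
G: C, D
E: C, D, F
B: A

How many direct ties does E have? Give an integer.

3

E is directly tied to C, D, and F. That is 3 neighbors, so the degree of E is 3.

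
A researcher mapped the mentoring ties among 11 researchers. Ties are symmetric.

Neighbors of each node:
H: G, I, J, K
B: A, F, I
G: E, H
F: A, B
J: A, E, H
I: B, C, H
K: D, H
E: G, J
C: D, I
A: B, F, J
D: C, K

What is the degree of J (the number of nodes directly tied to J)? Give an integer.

J is directly tied to A, E, and H. That is 3 neighbors, so the degree of J is 3.

3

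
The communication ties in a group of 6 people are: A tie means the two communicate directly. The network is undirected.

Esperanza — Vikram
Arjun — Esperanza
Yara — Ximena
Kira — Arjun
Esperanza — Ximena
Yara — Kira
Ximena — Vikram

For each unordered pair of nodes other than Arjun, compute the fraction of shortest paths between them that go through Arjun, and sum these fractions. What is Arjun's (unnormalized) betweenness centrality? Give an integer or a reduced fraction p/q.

3/2

Pairs whose geodesics pass through Arjun — Esperanza–Kira: 1; Vikram–Kira: 1/2.
All other pairs contribute 0.
Summing the contributions gives betweenness(Arjun) = 3/2.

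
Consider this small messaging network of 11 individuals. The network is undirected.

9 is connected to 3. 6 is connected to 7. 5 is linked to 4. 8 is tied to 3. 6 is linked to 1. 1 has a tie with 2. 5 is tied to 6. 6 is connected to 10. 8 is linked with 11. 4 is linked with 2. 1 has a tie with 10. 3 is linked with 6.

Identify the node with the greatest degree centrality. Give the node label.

6

Degrees — 1:3, 2:2, 3:3, 4:2, 5:2, 6:5, 7:1, 8:2, 9:1, 10:2, 11:1.
The maximum is 5, attained only by 6.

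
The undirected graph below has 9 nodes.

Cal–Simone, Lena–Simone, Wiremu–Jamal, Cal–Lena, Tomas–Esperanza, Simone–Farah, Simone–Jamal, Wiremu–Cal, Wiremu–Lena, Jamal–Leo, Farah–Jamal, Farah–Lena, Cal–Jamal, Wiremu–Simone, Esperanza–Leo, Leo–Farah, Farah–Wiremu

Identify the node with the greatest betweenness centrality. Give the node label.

Leo

Unnormalized betweenness of each node: Cal:1/4, Esperanza:7, Farah:25/4, Jamal:25/4, Lena:1/4, Leo:12, Simone:1/2, Tomas:0, Wiremu:1/2.
Leo has the largest value, 12, making it the main broker — the node through which the most shortest paths run.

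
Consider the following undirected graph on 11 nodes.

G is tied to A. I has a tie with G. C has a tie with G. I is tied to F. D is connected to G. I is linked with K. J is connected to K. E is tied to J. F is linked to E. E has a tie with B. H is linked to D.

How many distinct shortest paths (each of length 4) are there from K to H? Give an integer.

1

The shortest distance is 4, and the only length-4 path is K–I–G–D–H. So there is exactly 1 shortest path.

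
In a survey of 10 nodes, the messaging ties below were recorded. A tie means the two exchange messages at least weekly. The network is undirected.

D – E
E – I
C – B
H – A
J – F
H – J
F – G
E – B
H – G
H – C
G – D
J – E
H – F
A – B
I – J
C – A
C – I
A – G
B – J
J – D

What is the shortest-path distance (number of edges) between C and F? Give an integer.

One shortest route is C – H – F, which uses 2 edges, and C and F are not directly tied, so nothing shorter exists. So d(C,F) = 2.

2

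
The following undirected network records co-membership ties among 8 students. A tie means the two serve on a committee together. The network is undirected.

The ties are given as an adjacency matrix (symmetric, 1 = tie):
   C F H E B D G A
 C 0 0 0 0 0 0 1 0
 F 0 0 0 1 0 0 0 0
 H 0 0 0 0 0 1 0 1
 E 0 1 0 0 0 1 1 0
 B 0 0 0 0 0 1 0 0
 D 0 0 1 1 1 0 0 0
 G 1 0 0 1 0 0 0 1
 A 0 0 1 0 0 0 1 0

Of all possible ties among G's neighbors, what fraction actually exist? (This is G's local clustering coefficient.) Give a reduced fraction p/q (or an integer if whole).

0

G's neighbors: A, C, and E (k = 3).
Possible neighbor pairs: C(3,2) = 3. Edges among them: none → e = 0.
Clustering(G) = 0/3 = 0.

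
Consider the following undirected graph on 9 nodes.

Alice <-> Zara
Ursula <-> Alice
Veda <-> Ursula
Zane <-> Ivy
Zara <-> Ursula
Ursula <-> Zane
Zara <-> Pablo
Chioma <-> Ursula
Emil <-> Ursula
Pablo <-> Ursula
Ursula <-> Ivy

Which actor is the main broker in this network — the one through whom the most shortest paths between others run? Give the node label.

Ursula

Unnormalized betweenness of each node: Alice:0, Chioma:0, Emil:0, Ivy:0, Pablo:0, Ursula:49/2, Veda:0, Zane:0, Zara:1/2.
Ursula has the largest value, 49/2, making it the main broker — the node through which the most shortest paths run.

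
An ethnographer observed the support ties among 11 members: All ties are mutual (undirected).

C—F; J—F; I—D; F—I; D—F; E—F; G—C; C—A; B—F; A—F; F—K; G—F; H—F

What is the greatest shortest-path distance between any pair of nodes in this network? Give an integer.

Eccentricity of each node (its greatest distance to any other): A:2, B:2, C:2, D:2, E:2, F:1, G:2, H:2, I:2, J:2, K:2.
The maximum eccentricity is 2, realized for instance by the pair C–J via C – F – J. So the diameter is 2.

2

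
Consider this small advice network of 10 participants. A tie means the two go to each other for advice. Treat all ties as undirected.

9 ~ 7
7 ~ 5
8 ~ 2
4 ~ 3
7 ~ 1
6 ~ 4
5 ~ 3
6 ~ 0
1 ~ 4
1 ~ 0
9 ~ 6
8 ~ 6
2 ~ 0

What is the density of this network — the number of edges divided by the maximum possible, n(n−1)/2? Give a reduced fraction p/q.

There are 13 edges and 10 nodes, so the maximum possible is C(10,2) = 45.
Density = 13/45.

13/45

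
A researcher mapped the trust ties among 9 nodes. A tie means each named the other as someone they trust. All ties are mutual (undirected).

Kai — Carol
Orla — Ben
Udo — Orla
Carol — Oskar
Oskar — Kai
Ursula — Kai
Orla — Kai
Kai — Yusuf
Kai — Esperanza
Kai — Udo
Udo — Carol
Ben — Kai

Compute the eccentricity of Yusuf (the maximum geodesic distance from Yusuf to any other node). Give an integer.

2

Distances from Yusuf: Ben:2, Carol:2, Esperanza:2, Kai:1, Orla:2, Oskar:2, Udo:2, Ursula:2.
The largest is 2 (to Ben, Carol, Udo, Oskar, Orla, Esperanza, and Ursula), so the eccentricity of Yusuf is 2.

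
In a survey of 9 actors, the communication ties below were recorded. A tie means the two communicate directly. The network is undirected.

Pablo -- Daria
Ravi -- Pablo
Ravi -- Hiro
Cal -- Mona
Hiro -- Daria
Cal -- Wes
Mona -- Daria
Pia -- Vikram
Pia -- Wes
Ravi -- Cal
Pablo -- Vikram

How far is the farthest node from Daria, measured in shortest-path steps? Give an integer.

3

Distances from Daria: Cal:2, Hiro:1, Mona:1, Pablo:1, Pia:3, Ravi:2, Vikram:2, Wes:3.
The largest is 3 (to Pia and Wes), so the eccentricity of Daria is 3.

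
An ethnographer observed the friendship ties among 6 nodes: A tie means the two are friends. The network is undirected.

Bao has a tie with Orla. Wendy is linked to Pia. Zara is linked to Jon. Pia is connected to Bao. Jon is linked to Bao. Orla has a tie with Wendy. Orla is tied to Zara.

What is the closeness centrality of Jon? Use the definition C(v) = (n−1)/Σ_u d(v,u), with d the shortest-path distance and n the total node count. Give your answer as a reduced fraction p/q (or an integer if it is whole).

5/9

Distances from Jon: Bao:1, Orla:2, Pia:2, Wendy:3, Zara:1. Sum = 9.
n = 6, so closeness = 5/9.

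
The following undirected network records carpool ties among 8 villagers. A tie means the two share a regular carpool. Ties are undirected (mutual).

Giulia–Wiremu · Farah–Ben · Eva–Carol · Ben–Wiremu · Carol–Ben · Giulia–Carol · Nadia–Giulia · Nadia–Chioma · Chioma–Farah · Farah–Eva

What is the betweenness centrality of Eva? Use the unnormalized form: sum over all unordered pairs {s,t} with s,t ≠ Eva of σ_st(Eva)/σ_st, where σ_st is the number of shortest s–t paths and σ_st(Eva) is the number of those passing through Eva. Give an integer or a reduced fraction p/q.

Pairs whose geodesics pass through Eva — Chioma–Carol: 1/3; Farah–Carol: 1/2; Farah–Giulia: 1/4.
All other pairs contribute 0.
Summing the contributions gives betweenness(Eva) = 13/12.

13/12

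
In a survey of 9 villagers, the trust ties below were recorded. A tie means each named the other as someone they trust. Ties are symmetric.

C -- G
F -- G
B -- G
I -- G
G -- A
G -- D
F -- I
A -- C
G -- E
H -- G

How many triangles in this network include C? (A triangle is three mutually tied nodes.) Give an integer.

C's neighbors: A and G.
Neighbor pairs that are themselves tied: C–A–G. Each forms one triangle with C, for 1 in total.

1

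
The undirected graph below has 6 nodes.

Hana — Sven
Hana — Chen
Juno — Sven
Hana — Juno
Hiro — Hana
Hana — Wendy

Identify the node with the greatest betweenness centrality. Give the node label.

Hana

Unnormalized betweenness of each node: Chen:0, Hana:9, Hiro:0, Juno:0, Sven:0, Wendy:0.
Hana has the largest value, 9, making it the main broker — the node through which the most shortest paths run.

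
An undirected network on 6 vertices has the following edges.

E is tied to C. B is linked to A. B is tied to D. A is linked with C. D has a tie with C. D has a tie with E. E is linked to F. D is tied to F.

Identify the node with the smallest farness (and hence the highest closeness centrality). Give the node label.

Farness (sum of distances to all others) for each node — A:9, B:8, C:7, D:6, E:7, F:9.
The smallest farness is 6, for D, so D has the highest closeness.

D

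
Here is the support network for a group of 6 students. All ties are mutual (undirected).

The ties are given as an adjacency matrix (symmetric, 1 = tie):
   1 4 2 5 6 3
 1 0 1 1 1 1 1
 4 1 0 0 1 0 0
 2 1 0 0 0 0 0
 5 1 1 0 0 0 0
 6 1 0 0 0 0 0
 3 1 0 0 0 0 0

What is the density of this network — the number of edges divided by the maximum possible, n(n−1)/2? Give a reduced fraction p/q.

2/5

There are 6 edges and 6 nodes, so the maximum possible is C(6,2) = 15.
Density = 6/15 = 2/5.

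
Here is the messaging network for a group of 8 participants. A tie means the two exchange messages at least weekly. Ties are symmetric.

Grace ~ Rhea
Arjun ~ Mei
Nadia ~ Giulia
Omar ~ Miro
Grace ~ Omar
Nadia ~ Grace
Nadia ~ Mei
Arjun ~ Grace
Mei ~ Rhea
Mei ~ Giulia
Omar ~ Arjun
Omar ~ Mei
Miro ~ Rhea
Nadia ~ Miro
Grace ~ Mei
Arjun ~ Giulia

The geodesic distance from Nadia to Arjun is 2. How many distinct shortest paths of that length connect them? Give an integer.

3

The shortest distance is 2. The length-2 paths are: Nadia–Grace–Arjun; Nadia–Giulia–Arjun; Nadia–Mei–Arjun.
That gives 3 distinct shortest paths.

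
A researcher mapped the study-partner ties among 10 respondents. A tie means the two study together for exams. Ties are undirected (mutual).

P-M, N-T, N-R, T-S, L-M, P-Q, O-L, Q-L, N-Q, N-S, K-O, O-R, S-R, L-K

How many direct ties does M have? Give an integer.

M is directly tied to L and P. That is 2 neighbors, so the degree of M is 2.

2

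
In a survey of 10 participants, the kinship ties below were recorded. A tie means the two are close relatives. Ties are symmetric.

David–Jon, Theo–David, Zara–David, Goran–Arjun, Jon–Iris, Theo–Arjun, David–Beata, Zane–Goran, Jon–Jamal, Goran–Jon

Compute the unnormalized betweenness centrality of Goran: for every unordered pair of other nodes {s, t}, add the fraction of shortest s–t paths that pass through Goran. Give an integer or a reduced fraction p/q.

11

Pairs whose geodesics pass through Goran — Iris–Zane: 1; Iris–Arjun: 1; Jon–Zane: 1; Jon–Arjun: 1; Theo–Zane: 1; Beata–Zane: 1; Jamal–Zane: 1; Jamal–Arjun: 1; Zane–Zara: 1; Zane–David: 1; Zane–Arjun: 1.
All other pairs contribute 0.
Summing the contributions gives betweenness(Goran) = 11.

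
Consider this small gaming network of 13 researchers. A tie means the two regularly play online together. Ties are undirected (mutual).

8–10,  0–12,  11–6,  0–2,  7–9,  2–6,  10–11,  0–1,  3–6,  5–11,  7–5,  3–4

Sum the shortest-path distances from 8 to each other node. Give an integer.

Distances from 8: 0:5, 1:6, 2:4, 3:4, 4:5, 5:3, 6:3, 7:4, 9:5, 10:1, 11:2, 12:6.
Sum = 5 + 6 + 4 + 4 + 5 + 3 + 3 + 4 + 5 + 1 + 2 + 6 = 48.

48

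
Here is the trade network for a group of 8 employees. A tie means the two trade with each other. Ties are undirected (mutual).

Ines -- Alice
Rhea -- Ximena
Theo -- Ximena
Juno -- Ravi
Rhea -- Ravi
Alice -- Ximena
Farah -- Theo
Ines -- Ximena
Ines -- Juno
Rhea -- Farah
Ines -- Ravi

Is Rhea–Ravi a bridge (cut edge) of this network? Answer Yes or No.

No

Even without that edge, Rhea still reaches Ravi via Rhea – Ximena – Ines – Ravi, so the network stays connected. Not a bridge.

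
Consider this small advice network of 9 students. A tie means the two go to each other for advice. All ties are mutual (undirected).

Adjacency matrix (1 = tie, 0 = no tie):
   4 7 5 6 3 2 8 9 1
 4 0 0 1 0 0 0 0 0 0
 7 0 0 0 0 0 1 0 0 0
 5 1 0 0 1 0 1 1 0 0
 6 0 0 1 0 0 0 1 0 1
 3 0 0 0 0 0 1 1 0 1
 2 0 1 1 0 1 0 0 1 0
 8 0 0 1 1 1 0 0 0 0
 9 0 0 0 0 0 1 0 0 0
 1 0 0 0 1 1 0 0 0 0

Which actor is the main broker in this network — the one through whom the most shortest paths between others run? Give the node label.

Unnormalized betweenness of each node: 1:1/2, 2:14, 3:5, 4:0, 5:23/2, 6:5/2, 7:0, 8:3/2, 9:0.
2 has the largest value, 14, making it the main broker — the node through which the most shortest paths run.

2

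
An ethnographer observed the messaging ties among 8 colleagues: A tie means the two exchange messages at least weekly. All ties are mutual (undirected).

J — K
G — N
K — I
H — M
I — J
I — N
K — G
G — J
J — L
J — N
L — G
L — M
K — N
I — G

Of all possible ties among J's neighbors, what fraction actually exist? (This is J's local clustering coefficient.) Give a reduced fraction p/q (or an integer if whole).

J's neighbors: G, I, K, L, and N (k = 5).
Possible neighbor pairs: C(5,2) = 10. Edges among them: G–I, G–K, G–L, G–N, I–K, I–N, K–N → e = 7.
Clustering(J) = 7/10.

7/10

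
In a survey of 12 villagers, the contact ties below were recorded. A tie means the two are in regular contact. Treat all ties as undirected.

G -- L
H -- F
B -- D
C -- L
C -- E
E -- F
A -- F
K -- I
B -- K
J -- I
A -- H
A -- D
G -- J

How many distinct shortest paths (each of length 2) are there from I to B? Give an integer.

1

The shortest distance is 2, and the only length-2 path is I–K–B. So there is exactly 1 shortest path.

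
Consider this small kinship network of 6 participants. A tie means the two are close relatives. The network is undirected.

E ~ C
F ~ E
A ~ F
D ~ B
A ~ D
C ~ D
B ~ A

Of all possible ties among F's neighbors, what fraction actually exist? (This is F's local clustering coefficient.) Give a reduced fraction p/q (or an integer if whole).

0

F's neighbors: A and E (k = 2).
Possible neighbor pairs: C(2,2) = 1. Edges among them: none → e = 0.
Clustering(F) = 0/1.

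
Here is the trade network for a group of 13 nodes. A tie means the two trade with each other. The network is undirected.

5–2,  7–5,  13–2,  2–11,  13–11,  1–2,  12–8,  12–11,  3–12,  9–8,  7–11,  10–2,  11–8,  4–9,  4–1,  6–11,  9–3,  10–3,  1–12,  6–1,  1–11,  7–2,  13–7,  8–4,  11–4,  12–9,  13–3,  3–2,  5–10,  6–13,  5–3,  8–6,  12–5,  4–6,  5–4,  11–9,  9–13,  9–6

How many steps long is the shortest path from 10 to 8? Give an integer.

3

One shortest route is 10 – 5 – 4 – 8, which uses 3 edges, and at distance 2 from 10 we only reach {1, 4, 7, 9, 11, 12, 13}, which does not include 8. So d(10,8) = 3.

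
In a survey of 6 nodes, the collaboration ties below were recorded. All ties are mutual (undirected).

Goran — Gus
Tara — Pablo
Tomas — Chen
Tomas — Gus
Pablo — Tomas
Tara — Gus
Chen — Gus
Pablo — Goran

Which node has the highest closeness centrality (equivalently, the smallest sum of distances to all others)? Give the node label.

Gus

Farness (sum of distances to all others) for each node — Chen:8, Goran:8, Gus:6, Pablo:7, Tara:8, Tomas:7.
The smallest farness is 6, for Gus, so Gus has the highest closeness.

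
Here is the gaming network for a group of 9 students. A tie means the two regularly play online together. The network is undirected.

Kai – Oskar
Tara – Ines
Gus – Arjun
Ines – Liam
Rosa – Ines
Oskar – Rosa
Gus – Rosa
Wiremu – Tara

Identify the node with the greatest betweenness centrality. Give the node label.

Unnormalized betweenness of each node: Arjun:0, Gus:7, Ines:17, Kai:0, Liam:0, Oskar:7, Rosa:20, Tara:7, Wiremu:0.
Rosa has the largest value, 20, making it the main broker — the node through which the most shortest paths run.

Rosa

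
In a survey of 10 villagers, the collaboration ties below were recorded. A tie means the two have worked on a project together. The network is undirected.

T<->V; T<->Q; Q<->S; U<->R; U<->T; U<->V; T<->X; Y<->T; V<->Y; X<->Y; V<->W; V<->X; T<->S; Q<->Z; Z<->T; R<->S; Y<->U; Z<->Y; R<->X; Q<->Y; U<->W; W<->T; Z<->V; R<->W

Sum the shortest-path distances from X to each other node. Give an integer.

Distances from X: Q:2, R:1, S:2, T:1, U:2, V:1, W:2, Y:1, Z:2.
Sum = 2 + 1 + 2 + 1 + 2 + 1 + 2 + 1 + 2 = 14.

14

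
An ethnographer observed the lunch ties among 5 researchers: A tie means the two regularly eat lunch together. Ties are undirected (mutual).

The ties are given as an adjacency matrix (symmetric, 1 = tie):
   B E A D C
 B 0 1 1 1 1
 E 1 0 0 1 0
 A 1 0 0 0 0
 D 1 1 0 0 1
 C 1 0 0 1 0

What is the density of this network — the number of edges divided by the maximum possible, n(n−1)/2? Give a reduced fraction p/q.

There are 6 edges and 5 nodes, so the maximum possible is C(5,2) = 10.
Density = 6/10 = 3/5.

3/5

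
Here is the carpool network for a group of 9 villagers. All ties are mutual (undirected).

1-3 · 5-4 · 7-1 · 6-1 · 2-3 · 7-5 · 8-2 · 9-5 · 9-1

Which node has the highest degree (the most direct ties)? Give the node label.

1

Degrees — 1:4, 2:2, 3:2, 4:1, 5:3, 6:1, 7:2, 8:1, 9:2.
The maximum is 4, attained only by 1.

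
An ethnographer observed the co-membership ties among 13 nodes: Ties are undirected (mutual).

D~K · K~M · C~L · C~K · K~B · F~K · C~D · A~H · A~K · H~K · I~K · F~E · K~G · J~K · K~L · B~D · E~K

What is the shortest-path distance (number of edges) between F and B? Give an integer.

2

One shortest route is F – K – B, which uses 2 edges, and F and B are not directly tied, so nothing shorter exists. So d(F,B) = 2.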